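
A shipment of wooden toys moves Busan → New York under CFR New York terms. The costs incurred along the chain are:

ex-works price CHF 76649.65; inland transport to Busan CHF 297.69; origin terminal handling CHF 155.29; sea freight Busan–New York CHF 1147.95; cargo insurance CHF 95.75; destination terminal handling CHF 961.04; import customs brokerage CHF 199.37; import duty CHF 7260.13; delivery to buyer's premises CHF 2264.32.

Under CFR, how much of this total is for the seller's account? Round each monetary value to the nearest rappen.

CFR: the seller pays costs through ocean freight to the destination port, but not insurance.
Seller's account: goods 76649.65 + inland to port 297.69 + origin terminal 155.29 + freight 1147.95 = 78250.58
Buyer's account: insurance 95.75 + destination terminal 961.04 + brokerage 199.37 + duty 7260.13 + delivery 2264.32 = 10780.61

Seller's account: CHF 78250.58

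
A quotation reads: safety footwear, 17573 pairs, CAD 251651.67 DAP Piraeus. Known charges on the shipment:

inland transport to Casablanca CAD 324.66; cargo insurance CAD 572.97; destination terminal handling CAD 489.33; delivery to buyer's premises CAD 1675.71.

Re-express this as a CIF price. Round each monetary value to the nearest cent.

Not relevant to the conversion: insurance, inland to port — on the seller under both DAP and CIF; already in the DAP price and stays in the CIF price.
From DAP to CIF, the seller no longer bears: destination terminal, delivery.
CIF price = 251651.67 − 489.33 − 1675.71 = 249486.63

CIF price: CAD 249486.63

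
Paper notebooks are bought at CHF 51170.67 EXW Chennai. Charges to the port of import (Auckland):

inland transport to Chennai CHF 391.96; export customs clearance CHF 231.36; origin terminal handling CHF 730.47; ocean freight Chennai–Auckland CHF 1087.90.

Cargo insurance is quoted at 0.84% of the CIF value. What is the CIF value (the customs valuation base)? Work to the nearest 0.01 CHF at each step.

Let C be the CIF value. C = EXW price + pre-shipment costs + freight + 0.84% × C
C − 0.84% × C = 51170.67 + 391.96 + 231.36 + 730.47 + 1087.90
0.9916 × C = 53612.36
C = 53612.36 / 0.9916 = 54066.52
Insurance premium = 0.84% × 54066.52 = 454.16

CIF value: CHF 54066.52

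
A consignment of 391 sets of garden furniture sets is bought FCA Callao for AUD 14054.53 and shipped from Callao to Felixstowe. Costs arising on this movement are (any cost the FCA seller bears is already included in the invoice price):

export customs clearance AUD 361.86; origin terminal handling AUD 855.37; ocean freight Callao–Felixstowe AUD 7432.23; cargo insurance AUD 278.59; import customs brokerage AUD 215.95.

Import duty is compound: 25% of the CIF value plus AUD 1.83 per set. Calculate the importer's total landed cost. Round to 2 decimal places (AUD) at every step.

Total landed cost: AUD 29207.38

FCA: the seller delivers export-cleared goods to the carrier; the buyer bears costs from that point.
Already in the invoice (seller's account under FCA): export clearance — exclude.
CIF value = FCA price + origin terminal + freight + insurance = 14054.53 + 855.37 + 7432.23 + 278.59 = 22620.72
Ad valorem component: 22620.72 × 25% = 5655.18
Specific component: 391 × 1.83 = 715.53
Import duty = 5655.18 + 715.53 = 6370.71
Buyer bears: origin terminal 855.37 + freight 7432.23 + insurance 278.59 + brokerage 215.95 + duty 6370.71 = 15152.85
Landed cost = invoice 14054.53 + 15152.85 = 29207.38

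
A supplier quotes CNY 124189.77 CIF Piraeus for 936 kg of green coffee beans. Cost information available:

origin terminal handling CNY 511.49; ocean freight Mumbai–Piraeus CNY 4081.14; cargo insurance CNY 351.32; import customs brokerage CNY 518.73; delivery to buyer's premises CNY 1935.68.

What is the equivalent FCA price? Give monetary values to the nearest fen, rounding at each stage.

Not relevant to the conversion: brokerage, delivery — on the buyer under both terms; not part of either seller's price.
From CIF to FCA, the seller no longer bears: origin terminal, freight, insurance.
FCA price = 124189.77 − 511.49 − 4081.14 − 351.32 = 119245.82

FCA price: CNY 119245.82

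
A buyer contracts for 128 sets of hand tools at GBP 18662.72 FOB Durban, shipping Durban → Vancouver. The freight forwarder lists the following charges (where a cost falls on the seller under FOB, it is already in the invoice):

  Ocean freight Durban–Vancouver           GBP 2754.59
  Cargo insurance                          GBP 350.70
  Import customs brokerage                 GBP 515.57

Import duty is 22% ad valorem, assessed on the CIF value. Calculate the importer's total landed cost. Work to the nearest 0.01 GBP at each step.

Total landed cost: GBP 27072.54

FOB: the seller bears costs until goods are on board at the origin port; the buyer bears freight, insurance and all costs thereafter.
CIF value = FOB price + freight + insurance = 18662.72 + 2754.59 + 350.70 = 21768.01
Import duty = 21768.01 × 22% = 4788.96
Buyer bears: freight 2754.59 + insurance 350.70 + brokerage 515.57 + duty 4788.96 = 8409.82
Landed cost = invoice 18662.72 + 8409.82 = 27072.54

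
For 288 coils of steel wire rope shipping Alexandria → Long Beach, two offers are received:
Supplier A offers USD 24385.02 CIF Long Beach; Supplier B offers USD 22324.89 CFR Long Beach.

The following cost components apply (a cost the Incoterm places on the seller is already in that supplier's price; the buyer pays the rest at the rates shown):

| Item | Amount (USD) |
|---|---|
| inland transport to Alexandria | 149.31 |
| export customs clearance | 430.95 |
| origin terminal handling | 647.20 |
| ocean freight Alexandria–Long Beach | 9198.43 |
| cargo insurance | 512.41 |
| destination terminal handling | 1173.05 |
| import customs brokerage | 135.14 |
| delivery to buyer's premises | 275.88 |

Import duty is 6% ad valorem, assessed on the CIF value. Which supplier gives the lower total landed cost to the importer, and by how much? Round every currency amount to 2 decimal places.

Supplier B is cheaper by USD 1640.58

Supplier A (CIF):
The CIF price already equals the CIF value: 24385.02
Import duty = 24385.02 × 6% = 1463.10
Buyer bears (A): 1173.05 + 135.14 + 275.88 = 1584.07
Landed cost (A) = invoice 24385.02 + 1584.07 + duty 1463.10 = 27432.19
Supplier B (CFR):
CIF value = CFR price + insurance = 22324.89 + 512.41 = 22837.30
Import duty = 22837.30 × 6% = 1370.24
Buyer bears (B): 512.41 + 1173.05 + 135.14 + 275.88 = 2096.48
Landed cost (B) = invoice 22324.89 + 2096.48 + duty 1370.24 = 25791.61
Difference = |27432.19 − 25791.61| = 1640.58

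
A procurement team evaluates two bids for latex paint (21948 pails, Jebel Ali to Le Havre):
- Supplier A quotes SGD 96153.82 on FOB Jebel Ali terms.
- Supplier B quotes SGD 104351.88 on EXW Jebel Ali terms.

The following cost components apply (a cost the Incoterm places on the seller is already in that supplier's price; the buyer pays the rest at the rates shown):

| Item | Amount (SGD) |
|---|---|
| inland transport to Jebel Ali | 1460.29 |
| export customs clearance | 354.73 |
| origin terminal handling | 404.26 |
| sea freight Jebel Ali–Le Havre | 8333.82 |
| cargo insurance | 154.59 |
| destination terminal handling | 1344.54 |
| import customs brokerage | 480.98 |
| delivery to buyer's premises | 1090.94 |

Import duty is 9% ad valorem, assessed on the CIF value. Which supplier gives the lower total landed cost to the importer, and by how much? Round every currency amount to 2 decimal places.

Supplier A (FOB):
CIF value = FOB price + freight + insurance = 96153.82 + 8333.82 + 154.59 = 104642.23
Import duty = 104642.23 × 9% = 9417.80
Buyer bears (A): 8333.82 + 154.59 + 1344.54 + 480.98 + 1090.94 = 11404.87
Landed cost (A) = invoice 96153.82 + 11404.87 + duty 9417.80 = 116976.49
Supplier B (EXW):
CIF value = EXW price + inland to port + export clearance + origin terminal + freight + insurance = 104351.88 + 1460.29 + 354.73 + 404.26 + 8333.82 + 154.59 = 115059.57
Import duty = 115059.57 × 9% = 10355.36
Buyer bears (B): 1460.29 + 354.73 + 404.26 + 8333.82 + 154.59 + 1344.54 + 480.98 + 1090.94 = 13624.15
Landed cost (B) = invoice 104351.88 + 13624.15 + duty 10355.36 = 128331.39
Difference = |116976.49 − 128331.39| = 11354.90

Supplier A is cheaper by SGD 11354.90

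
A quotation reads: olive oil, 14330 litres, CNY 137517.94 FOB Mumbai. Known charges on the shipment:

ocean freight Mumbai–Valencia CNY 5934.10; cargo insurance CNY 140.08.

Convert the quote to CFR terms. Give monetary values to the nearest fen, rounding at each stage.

CFR price: CNY 143452.04

Not relevant to the conversion: insurance — on the buyer under both terms; not part of either seller's price.
From FOB to CFR, the seller additionally bears: freight.
CFR price = 137517.94 + 5934.10 = 143452.04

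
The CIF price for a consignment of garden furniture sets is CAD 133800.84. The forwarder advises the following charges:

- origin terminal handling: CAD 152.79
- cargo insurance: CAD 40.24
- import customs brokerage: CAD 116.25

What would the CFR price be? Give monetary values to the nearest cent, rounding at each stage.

CFR price: CAD 133760.60

Not relevant to the conversion: origin terminal — on the seller under both CIF and CFR; already in the CIF price and stays in the CFR price. brokerage — on the buyer under both terms; not part of either seller's price.
From CIF to CFR, the seller no longer bears: insurance.
CFR price = 133800.84 − 40.24 = 133760.60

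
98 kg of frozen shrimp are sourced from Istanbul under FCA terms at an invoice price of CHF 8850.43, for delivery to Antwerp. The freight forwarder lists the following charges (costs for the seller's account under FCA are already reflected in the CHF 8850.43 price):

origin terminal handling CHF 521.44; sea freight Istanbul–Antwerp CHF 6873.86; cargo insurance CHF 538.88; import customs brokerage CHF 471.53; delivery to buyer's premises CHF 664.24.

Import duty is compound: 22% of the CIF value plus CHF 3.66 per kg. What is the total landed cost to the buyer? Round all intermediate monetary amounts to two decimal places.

FCA: the seller delivers export-cleared goods to the carrier; the buyer bears costs from that point.
CIF value = FCA price + origin terminal + freight + insurance = 8850.43 + 521.44 + 6873.86 + 538.88 = 16784.61
Ad valorem component: 16784.61 × 22% = 3692.61
Specific component: 98 × 3.66 = 358.68
Import duty = 3692.61 + 358.68 = 4051.29
Buyer bears: origin terminal 521.44 + freight 6873.86 + insurance 538.88 + brokerage 471.53 + delivery 664.24 + duty 4051.29 = 13121.24
Landed cost = invoice 8850.43 + 13121.24 = 21971.67

Total landed cost: CHF 21971.67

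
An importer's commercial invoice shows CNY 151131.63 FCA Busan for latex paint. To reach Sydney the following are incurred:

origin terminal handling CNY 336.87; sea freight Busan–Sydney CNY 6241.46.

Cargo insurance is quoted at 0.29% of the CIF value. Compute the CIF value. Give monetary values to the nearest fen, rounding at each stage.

CIF value: CNY 158168.65

Let C be the CIF value. C = FCA price + pre-shipment costs + freight + 0.29% × C
C − 0.29% × C = 151131.63 + 336.87 + 6241.46
0.9971 × C = 157709.96
C = 157709.96 / 0.9971 = 158168.65
Insurance premium = 0.29% × 158168.65 = 458.69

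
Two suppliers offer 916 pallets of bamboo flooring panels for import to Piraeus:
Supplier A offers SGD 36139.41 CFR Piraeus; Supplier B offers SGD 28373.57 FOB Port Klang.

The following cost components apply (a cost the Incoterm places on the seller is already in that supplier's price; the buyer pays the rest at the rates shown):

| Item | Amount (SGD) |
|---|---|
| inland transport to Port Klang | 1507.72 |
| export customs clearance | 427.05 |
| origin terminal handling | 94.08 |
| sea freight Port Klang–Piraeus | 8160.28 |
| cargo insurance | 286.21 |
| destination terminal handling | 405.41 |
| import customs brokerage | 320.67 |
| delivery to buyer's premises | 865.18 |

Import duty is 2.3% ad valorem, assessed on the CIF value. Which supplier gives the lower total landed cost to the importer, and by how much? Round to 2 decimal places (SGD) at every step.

Supplier A (CFR):
CIF value = CFR price + insurance = 36139.41 + 286.21 = 36425.62
Import duty = 36425.62 × 2.3% = 837.79
Buyer bears (A): 286.21 + 405.41 + 320.67 + 865.18 = 1877.47
Landed cost (A) = invoice 36139.41 + 1877.47 + duty 837.79 = 38854.67
Supplier B (FOB):
CIF value = FOB price + freight + insurance = 28373.57 + 8160.28 + 286.21 = 36820.06
Import duty = 36820.06 × 2.3% = 846.86
Buyer bears (B): 8160.28 + 286.21 + 405.41 + 320.67 + 865.18 = 10037.75
Landed cost (B) = invoice 28373.57 + 10037.75 + duty 846.86 = 39258.18
Difference = |38854.67 − 39258.18| = 403.51

Supplier A is cheaper by SGD 403.51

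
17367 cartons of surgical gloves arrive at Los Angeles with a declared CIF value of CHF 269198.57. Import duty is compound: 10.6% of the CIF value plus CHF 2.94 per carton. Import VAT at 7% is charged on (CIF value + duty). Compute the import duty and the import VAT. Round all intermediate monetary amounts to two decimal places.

Ad valorem component: 269198.57 × 10.6% = 28535.05
Specific component: 17367 × 2.94 = 51058.98
Import duty = 28535.05 + 51058.98 = 79594.03
VAT base = CIF + duty = 269198.57 + 79594.03 = 348792.60
Import VAT = 348792.60 × 7% = 24415.48

Import duty: CHF 79594.03; import VAT: CHF 24415.48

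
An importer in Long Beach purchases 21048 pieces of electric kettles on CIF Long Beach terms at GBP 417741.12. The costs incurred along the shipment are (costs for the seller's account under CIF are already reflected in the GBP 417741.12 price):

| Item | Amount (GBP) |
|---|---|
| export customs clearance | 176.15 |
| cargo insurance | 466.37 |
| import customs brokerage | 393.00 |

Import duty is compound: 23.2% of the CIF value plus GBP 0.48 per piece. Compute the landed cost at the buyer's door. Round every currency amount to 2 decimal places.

CIF: the seller pays costs through ocean freight and marine insurance to the destination port.
Already in the invoice (seller's account under CIF): export clearance, insurance — exclude.
The CIF price already equals the CIF value: 417741.12
Ad valorem component: 417741.12 × 23.2% = 96915.94
Specific component: 21048 × 0.48 = 10103.04
Import duty = 96915.94 + 10103.04 = 107018.98
Buyer bears: brokerage 393.00 + duty 107018.98 = 107411.98
Landed cost = invoice 417741.12 + 107411.98 = 525153.10

Total landed cost: GBP 525153.10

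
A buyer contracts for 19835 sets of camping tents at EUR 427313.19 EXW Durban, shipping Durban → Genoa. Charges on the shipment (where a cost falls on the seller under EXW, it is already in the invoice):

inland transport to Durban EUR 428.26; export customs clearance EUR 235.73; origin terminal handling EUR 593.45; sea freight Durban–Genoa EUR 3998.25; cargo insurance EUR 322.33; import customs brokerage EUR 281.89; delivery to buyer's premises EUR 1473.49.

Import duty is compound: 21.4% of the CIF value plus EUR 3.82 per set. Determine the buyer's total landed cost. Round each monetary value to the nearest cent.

EXW: the seller makes goods available at their premises; the buyer bears all onward costs.
CIF value = EXW price + inland to port + export clearance + origin terminal + freight + insurance = 427313.19 + 428.26 + 235.73 + 593.45 + 3998.25 + 322.33 = 432891.21
Ad valorem component: 432891.21 × 21.4% = 92638.72
Specific component: 19835 × 3.82 = 75769.70
Import duty = 92638.72 + 75769.70 = 168408.42
Buyer bears: inland to port 428.26 + export clearance 235.73 + origin terminal 593.45 + freight 3998.25 + insurance 322.33 + brokerage 281.89 + delivery 1473.49 + duty 168408.42 = 175741.82
Landed cost = invoice 427313.19 + 175741.82 = 603055.01

Total landed cost: EUR 603055.01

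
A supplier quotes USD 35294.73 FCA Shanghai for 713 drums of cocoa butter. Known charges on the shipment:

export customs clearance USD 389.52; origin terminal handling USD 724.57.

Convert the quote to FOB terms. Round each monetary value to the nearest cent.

FOB price: USD 36019.30

Not relevant to the conversion: export clearance — on the seller under both FCA and FOB; already in the FCA price and stays in the FOB price.
From FCA to FOB, the seller additionally bears: origin terminal.
FOB price = 35294.73 + 724.57 = 36019.30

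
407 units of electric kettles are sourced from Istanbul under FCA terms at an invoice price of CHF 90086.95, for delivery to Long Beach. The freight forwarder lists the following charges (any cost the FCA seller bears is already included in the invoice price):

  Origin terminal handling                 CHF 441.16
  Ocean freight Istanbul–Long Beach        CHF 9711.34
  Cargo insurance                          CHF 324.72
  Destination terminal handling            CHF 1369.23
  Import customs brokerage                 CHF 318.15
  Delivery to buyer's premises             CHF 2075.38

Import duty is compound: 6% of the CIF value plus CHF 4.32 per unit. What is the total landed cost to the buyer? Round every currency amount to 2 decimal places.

Total landed cost: CHF 112119.02

FCA: the seller delivers export-cleared goods to the carrier; the buyer bears costs from that point.
CIF value = FCA price + origin terminal + freight + insurance = 90086.95 + 441.16 + 9711.34 + 324.72 = 100564.17
Ad valorem component: 100564.17 × 6% = 6033.85
Specific component: 407 × 4.32 = 1758.24
Import duty = 6033.85 + 1758.24 = 7792.09
Buyer bears: origin terminal 441.16 + freight 9711.34 + insurance 324.72 + destination terminal 1369.23 + brokerage 318.15 + delivery 2075.38 + duty 7792.09 = 22032.07
Landed cost = invoice 90086.95 + 22032.07 = 112119.02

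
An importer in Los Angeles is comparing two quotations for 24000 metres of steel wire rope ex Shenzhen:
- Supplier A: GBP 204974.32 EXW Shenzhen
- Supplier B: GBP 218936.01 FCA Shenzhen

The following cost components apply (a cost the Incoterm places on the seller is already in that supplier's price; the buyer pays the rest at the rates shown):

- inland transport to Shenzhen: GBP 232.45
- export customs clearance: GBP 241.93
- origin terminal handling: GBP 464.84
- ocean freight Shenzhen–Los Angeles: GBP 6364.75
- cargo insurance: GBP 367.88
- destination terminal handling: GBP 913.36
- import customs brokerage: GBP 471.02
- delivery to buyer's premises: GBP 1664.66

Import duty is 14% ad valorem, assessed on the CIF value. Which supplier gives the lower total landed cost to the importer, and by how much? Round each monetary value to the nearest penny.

Supplier A (EXW):
CIF value = EXW price + inland to port + export clearance + origin terminal + freight + insurance = 204974.32 + 232.45 + 241.93 + 464.84 + 6364.75 + 367.88 = 212646.17
Import duty = 212646.17 × 14% = 29770.46
Buyer bears (A): 232.45 + 241.93 + 464.84 + 6364.75 + 367.88 + 913.36 + 471.02 + 1664.66 = 10720.89
Landed cost (A) = invoice 204974.32 + 10720.89 + duty 29770.46 = 245465.67
Supplier B (FCA):
CIF value = FCA price + origin terminal + freight + insurance = 218936.01 + 464.84 + 6364.75 + 367.88 = 226133.48
Import duty = 226133.48 × 14% = 31658.69
Buyer bears (B): 464.84 + 6364.75 + 367.88 + 913.36 + 471.02 + 1664.66 = 10246.51
Landed cost (B) = invoice 218936.01 + 10246.51 + duty 31658.69 = 260841.21
Difference = |245465.67 − 260841.21| = 15375.54

Supplier A is cheaper by GBP 15375.54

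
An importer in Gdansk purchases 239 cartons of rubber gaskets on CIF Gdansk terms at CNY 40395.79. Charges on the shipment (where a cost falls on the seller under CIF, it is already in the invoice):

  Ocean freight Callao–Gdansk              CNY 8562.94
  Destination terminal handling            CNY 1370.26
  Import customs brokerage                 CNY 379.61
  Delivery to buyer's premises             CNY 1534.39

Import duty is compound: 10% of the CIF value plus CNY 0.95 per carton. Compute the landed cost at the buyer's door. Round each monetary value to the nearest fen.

Total landed cost: CNY 47946.68

CIF: the seller pays costs through ocean freight and marine insurance to the destination port.
Already in the invoice (seller's account under CIF): freight — exclude.
The CIF price already equals the CIF value: 40395.79
Ad valorem component: 40395.79 × 10% = 4039.58
Specific component: 239 × 0.95 = 227.05
Import duty = 4039.58 + 227.05 = 4266.63
Buyer bears: destination terminal 1370.26 + brokerage 379.61 + delivery 1534.39 + duty 4266.63 = 7550.89
Landed cost = invoice 40395.79 + 7550.89 = 47946.68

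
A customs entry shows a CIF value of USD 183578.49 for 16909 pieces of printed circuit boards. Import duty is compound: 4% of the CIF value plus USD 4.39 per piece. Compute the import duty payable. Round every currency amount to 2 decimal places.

Ad valorem component: 183578.49 × 4% = 7343.14
Specific component: 16909 × 4.39 = 74230.51
Import duty = 7343.14 + 74230.51 = 81573.65

Import duty: USD 81573.65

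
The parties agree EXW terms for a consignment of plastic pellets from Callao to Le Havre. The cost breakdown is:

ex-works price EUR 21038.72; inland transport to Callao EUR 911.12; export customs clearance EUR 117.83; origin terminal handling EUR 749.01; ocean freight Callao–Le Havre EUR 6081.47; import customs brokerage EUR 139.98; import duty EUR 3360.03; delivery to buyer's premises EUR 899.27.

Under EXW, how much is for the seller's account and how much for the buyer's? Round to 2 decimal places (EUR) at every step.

EXW: the seller makes goods available at their premises; the buyer bears all onward costs.
Seller's account: goods 21038.72 = 21038.72
Buyer's account: inland to port 911.12 + export clearance 117.83 + origin terminal 749.01 + freight 6081.47 + brokerage 139.98 + duty 3360.03 + delivery 899.27 = 12258.71

Seller: EUR 21038.72; buyer: EUR 12258.71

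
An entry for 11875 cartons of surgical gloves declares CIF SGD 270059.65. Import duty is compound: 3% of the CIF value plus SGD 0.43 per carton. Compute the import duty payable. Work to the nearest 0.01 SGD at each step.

Import duty: SGD 13208.04

Ad valorem component: 270059.65 × 3% = 8101.79
Specific component: 11875 × 0.43 = 5106.25
Import duty = 8101.79 + 5106.25 = 13208.04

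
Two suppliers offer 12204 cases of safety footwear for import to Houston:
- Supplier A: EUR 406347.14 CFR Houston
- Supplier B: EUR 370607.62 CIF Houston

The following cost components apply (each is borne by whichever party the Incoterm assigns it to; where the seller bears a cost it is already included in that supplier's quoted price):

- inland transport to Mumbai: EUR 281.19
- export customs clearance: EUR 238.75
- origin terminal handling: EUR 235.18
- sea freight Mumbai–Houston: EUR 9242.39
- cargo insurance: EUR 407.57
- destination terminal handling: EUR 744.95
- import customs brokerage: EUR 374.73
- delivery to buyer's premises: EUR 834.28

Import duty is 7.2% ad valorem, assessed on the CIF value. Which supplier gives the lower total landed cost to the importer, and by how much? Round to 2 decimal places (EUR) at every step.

Supplier B is cheaper by EUR 38749.68

Supplier A (CFR):
CIF value = CFR price + insurance = 406347.14 + 407.57 = 406754.71
Import duty = 406754.71 × 7.2% = 29286.34
Buyer bears (A): 407.57 + 744.95 + 374.73 + 834.28 = 2361.53
Landed cost (A) = invoice 406347.14 + 2361.53 + duty 29286.34 = 437995.01
Supplier B (CIF):
The CIF price already equals the CIF value: 370607.62
Import duty = 370607.62 × 7.2% = 26683.75
Buyer bears (B): 744.95 + 374.73 + 834.28 = 1953.96
Landed cost (B) = invoice 370607.62 + 1953.96 + duty 26683.75 = 399245.33
Difference = |437995.01 − 399245.33| = 38749.68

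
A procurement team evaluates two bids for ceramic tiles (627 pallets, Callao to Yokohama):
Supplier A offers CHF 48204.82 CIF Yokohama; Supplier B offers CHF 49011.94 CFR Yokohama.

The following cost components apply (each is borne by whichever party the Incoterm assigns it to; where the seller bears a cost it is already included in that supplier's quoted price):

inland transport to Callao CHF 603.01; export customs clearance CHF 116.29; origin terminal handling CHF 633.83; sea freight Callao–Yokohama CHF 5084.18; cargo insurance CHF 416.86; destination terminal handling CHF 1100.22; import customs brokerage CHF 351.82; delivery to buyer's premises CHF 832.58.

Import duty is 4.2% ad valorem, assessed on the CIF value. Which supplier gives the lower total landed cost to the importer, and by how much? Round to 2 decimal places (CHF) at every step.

Supplier A is cheaper by CHF 1275.39

Supplier A (CIF):
The CIF price already equals the CIF value: 48204.82
Import duty = 48204.82 × 4.2% = 2024.60
Buyer bears (A): 1100.22 + 351.82 + 832.58 = 2284.62
Landed cost (A) = invoice 48204.82 + 2284.62 + duty 2024.60 = 52514.04
Supplier B (CFR):
CIF value = CFR price + insurance = 49011.94 + 416.86 = 49428.80
Import duty = 49428.80 × 4.2% = 2076.01
Buyer bears (B): 416.86 + 1100.22 + 351.82 + 832.58 = 2701.48
Landed cost (B) = invoice 49011.94 + 2701.48 + duty 2076.01 = 53789.43
Difference = |52514.04 − 53789.43| = 1275.39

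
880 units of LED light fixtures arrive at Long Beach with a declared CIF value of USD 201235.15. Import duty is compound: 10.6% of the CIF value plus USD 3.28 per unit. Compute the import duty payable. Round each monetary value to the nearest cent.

Import duty: USD 24217.33

Ad valorem component: 201235.15 × 10.6% = 21330.93
Specific component: 880 × 3.28 = 2886.40
Import duty = 21330.93 + 2886.40 = 24217.33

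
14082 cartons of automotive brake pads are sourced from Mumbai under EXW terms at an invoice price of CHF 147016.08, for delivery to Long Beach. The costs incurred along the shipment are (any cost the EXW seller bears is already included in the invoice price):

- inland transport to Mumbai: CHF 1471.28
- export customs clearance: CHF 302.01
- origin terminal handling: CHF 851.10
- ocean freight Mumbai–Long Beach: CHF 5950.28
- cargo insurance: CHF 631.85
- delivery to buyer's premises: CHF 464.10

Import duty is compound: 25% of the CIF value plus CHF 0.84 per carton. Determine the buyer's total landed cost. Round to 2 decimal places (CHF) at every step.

Total landed cost: CHF 207571.23

EXW: the seller makes goods available at their premises; the buyer bears all onward costs.
CIF value = EXW price + inland to port + export clearance + origin terminal + freight + insurance = 147016.08 + 1471.28 + 302.01 + 851.10 + 5950.28 + 631.85 = 156222.60
Ad valorem component: 156222.60 × 25% = 39055.65
Specific component: 14082 × 0.84 = 11828.88
Import duty = 39055.65 + 11828.88 = 50884.53
Buyer bears: inland to port 1471.28 + export clearance 302.01 + origin terminal 851.10 + freight 5950.28 + insurance 631.85 + delivery 464.10 + duty 50884.53 = 60555.15
Landed cost = invoice 147016.08 + 60555.15 = 207571.23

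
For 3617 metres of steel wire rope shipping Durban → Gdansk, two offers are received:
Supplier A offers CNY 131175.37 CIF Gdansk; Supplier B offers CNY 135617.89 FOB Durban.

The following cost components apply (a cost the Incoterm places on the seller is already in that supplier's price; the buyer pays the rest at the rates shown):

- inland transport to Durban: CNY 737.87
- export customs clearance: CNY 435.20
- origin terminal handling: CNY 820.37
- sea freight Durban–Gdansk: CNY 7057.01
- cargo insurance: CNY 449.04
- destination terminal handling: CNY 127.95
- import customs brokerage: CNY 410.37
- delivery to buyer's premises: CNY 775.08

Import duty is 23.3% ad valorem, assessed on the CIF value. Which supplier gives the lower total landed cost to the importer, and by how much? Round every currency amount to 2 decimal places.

Supplier A (CIF):
The CIF price already equals the CIF value: 131175.37
Import duty = 131175.37 × 23.3% = 30563.86
Buyer bears (A): 127.95 + 410.37 + 775.08 = 1313.40
Landed cost (A) = invoice 131175.37 + 1313.40 + duty 30563.86 = 163052.63
Supplier B (FOB):
CIF value = FOB price + freight + insurance = 135617.89 + 7057.01 + 449.04 = 143123.94
Import duty = 143123.94 × 23.3% = 33347.88
Buyer bears (B): 7057.01 + 449.04 + 127.95 + 410.37 + 775.08 = 8819.45
Landed cost (B) = invoice 135617.89 + 8819.45 + duty 33347.88 = 177785.22
Difference = |163052.63 − 177785.22| = 14732.59

Supplier A is cheaper by CNY 14732.59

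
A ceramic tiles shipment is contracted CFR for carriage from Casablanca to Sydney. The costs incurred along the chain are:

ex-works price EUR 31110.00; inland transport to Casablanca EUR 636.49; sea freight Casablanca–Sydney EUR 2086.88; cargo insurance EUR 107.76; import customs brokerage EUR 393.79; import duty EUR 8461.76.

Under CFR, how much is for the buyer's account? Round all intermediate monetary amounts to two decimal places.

CFR: the seller pays costs through ocean freight to the destination port, but not insurance.
Seller's account: goods 31110.00 + inland to port 636.49 + freight 2086.88 = 33833.37
Buyer's account: insurance 107.76 + brokerage 393.79 + duty 8461.76 = 8963.31

Buyer's account: EUR 8963.31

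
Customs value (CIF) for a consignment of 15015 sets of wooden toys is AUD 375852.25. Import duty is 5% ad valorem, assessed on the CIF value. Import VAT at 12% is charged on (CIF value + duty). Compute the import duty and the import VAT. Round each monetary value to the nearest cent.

Import duty: AUD 18792.61; import VAT: AUD 47357.38

Import duty = 375852.25 × 5% = 18792.61
VAT base = CIF + duty = 375852.25 + 18792.61 = 394644.86
Import VAT = 394644.86 × 12% = 47357.38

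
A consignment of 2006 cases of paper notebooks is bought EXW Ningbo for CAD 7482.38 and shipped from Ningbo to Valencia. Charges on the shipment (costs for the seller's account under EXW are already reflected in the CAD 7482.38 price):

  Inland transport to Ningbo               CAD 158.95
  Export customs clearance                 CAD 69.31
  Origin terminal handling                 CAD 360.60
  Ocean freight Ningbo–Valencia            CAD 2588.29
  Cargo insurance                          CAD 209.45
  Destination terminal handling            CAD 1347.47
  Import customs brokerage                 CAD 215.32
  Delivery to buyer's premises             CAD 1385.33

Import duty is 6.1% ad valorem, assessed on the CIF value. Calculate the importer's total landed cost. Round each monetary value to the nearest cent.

Total landed cost: CAD 14480.11

EXW: the seller makes goods available at their premises; the buyer bears all onward costs.
CIF value = EXW price + inland to port + export clearance + origin terminal + freight + insurance = 7482.38 + 158.95 + 69.31 + 360.60 + 2588.29 + 209.45 = 10868.98
Import duty = 10868.98 × 6.1% = 663.01
Buyer bears: inland to port 158.95 + export clearance 69.31 + origin terminal 360.60 + freight 2588.29 + insurance 209.45 + destination terminal 1347.47 + brokerage 215.32 + delivery 1385.33 + duty 663.01 = 6997.73
Landed cost = invoice 7482.38 + 6997.73 = 14480.11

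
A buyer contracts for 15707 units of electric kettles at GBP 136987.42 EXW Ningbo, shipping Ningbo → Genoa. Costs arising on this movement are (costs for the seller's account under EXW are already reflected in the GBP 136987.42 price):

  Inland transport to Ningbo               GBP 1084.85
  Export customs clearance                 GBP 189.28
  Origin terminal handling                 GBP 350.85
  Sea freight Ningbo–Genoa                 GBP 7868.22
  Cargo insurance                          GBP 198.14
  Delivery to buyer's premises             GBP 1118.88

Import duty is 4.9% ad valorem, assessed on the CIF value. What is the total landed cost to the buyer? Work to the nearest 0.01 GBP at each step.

EXW: the seller makes goods available at their premises; the buyer bears all onward costs.
CIF value = EXW price + inland to port + export clearance + origin terminal + freight + insurance = 136987.42 + 1084.85 + 189.28 + 350.85 + 7868.22 + 198.14 = 146678.76
Import duty = 146678.76 × 4.9% = 7187.26
Buyer bears: inland to port 1084.85 + export clearance 189.28 + origin terminal 350.85 + freight 7868.22 + insurance 198.14 + delivery 1118.88 + duty 7187.26 = 17997.48
Landed cost = invoice 136987.42 + 17997.48 = 154984.90

Total landed cost: GBP 154984.90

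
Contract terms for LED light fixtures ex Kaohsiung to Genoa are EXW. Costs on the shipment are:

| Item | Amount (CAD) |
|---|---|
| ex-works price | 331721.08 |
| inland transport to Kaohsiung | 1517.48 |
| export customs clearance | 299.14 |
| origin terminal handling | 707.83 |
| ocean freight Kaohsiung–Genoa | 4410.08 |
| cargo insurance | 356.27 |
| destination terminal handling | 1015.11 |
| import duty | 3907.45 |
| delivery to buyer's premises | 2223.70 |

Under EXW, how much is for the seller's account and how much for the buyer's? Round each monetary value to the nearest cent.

Seller: CAD 331721.08; buyer: CAD 14437.06

EXW: the seller makes goods available at their premises; the buyer bears all onward costs.
Seller's account: goods 331721.08 = 331721.08
Buyer's account: inland to port 1517.48 + export clearance 299.14 + origin terminal 707.83 + freight 4410.08 + insurance 356.27 + destination terminal 1015.11 + duty 3907.45 + delivery 2223.70 = 14437.06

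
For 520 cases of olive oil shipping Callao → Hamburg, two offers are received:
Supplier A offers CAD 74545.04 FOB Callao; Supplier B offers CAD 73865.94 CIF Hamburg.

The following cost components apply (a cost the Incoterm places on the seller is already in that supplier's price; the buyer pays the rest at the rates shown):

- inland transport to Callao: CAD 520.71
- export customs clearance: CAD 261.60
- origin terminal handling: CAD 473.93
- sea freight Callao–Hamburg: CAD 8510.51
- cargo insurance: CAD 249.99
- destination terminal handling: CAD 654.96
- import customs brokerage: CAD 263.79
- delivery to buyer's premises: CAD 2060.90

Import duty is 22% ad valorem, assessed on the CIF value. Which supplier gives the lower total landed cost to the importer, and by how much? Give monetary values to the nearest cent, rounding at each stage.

Supplier A (FOB):
CIF value = FOB price + freight + insurance = 74545.04 + 8510.51 + 249.99 = 83305.54
Import duty = 83305.54 × 22% = 18327.22
Buyer bears (A): 8510.51 + 249.99 + 654.96 + 263.79 + 2060.90 = 11740.15
Landed cost (A) = invoice 74545.04 + 11740.15 + duty 18327.22 = 104612.41
Supplier B (CIF):
The CIF price already equals the CIF value: 73865.94
Import duty = 73865.94 × 22% = 16250.51
Buyer bears (B): 654.96 + 263.79 + 2060.90 = 2979.65
Landed cost (B) = invoice 73865.94 + 2979.65 + duty 16250.51 = 93096.10
Difference = |104612.41 − 93096.10| = 11516.31

Supplier B is cheaper by CAD 11516.31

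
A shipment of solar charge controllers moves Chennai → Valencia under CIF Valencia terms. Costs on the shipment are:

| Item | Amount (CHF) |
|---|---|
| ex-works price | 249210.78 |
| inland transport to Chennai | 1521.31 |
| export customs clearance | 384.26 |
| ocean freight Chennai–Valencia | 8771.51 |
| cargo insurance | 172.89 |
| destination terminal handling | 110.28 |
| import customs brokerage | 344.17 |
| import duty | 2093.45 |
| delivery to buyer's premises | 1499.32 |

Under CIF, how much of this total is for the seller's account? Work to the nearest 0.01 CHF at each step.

CIF: the seller pays costs through ocean freight and marine insurance to the destination port.
Seller's account: goods 249210.78 + inland to port 1521.31 + export clearance 384.26 + freight 8771.51 + insurance 172.89 = 260060.75
Buyer's account: destination terminal 110.28 + brokerage 344.17 + duty 2093.45 + delivery 1499.32 = 4047.22

Seller's account: CHF 260060.75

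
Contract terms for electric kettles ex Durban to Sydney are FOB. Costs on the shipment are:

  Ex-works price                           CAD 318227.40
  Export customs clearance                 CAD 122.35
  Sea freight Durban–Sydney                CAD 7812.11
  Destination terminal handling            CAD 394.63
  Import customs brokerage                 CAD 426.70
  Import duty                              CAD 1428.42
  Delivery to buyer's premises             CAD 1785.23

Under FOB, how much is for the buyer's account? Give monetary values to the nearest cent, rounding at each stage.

FOB: the seller bears costs until goods are on board at the origin port; the buyer bears freight, insurance and all costs thereafter.
Seller's account: goods 318227.40 + export clearance 122.35 = 318349.75
Buyer's account: freight 7812.11 + destination terminal 394.63 + brokerage 426.70 + duty 1428.42 + delivery 1785.23 = 11847.09

Buyer's account: CAD 11847.09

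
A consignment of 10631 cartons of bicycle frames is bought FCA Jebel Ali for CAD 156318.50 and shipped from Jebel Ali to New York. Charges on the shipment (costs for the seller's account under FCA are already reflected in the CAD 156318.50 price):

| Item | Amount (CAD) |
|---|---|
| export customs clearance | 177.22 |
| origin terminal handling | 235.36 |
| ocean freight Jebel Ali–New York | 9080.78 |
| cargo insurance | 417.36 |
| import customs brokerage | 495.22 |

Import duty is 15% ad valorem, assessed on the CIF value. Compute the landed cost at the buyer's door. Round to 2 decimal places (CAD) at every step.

Total landed cost: CAD 191455.02

FCA: the seller delivers export-cleared goods to the carrier; the buyer bears costs from that point.
Already in the invoice (seller's account under FCA): export clearance — exclude.
CIF value = FCA price + origin terminal + freight + insurance = 156318.50 + 235.36 + 9080.78 + 417.36 = 166052.00
Import duty = 166052.00 × 15% = 24907.80
Buyer bears: origin terminal 235.36 + freight 9080.78 + insurance 417.36 + brokerage 495.22 + duty 24907.80 = 35136.52
Landed cost = invoice 156318.50 + 35136.52 = 191455.02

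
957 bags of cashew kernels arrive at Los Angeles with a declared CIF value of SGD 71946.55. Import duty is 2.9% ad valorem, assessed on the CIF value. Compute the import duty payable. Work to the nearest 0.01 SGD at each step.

Import duty = 71946.55 × 2.9% = 2086.45

Import duty: SGD 2086.45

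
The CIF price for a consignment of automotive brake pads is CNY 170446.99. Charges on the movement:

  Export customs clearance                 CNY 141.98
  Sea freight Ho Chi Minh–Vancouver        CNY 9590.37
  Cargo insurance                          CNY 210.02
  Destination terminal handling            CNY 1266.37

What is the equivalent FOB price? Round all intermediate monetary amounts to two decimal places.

FOB price: CNY 160646.60

Not relevant to the conversion: export clearance — on the seller under both CIF and FOB; already in the CIF price and stays in the FOB price. destination terminal — on the buyer under both terms; not part of either seller's price.
From CIF to FOB, the seller no longer bears: freight, insurance.
FOB price = 170446.99 − 9590.37 − 210.02 = 160646.60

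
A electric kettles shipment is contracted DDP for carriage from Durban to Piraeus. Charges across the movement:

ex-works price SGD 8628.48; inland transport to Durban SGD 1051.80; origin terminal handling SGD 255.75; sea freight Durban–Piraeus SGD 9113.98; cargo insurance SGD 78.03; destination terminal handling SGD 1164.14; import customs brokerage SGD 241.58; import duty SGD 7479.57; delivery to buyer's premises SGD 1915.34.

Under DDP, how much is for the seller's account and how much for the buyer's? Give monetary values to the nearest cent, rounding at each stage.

Seller: SGD 29928.67; buyer: SGD 0.00

DDP: the seller bears all costs including import duty.
Seller's account: goods 8628.48 + inland to port 1051.80 + origin terminal 255.75 + freight 9113.98 + insurance 78.03 + destination terminal 1164.14 + brokerage 241.58 + duty 7479.57 + delivery 1915.34 = 29928.67
Buyer's account: 0.00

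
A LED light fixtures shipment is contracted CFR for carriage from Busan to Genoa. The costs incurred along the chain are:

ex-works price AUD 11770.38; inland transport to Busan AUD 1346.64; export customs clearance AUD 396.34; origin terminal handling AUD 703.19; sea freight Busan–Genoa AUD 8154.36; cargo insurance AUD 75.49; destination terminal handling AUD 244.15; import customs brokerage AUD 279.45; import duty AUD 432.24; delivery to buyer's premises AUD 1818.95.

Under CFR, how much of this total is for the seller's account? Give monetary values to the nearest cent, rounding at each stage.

Seller's account: AUD 22370.91

CFR: the seller pays costs through ocean freight to the destination port, but not insurance.
Seller's account: goods 11770.38 + inland to port 1346.64 + export clearance 396.34 + origin terminal 703.19 + freight 8154.36 = 22370.91
Buyer's account: insurance 75.49 + destination terminal 244.15 + brokerage 279.45 + duty 432.24 + delivery 1818.95 = 2850.28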